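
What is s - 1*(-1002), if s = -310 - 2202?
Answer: -1510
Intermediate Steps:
s = -2512
s - 1*(-1002) = -2512 - 1*(-1002) = -2512 + 1002 = -1510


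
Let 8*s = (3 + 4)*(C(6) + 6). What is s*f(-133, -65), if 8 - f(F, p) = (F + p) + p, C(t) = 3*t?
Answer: 5691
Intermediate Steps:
f(F, p) = 8 - F - 2*p (f(F, p) = 8 - ((F + p) + p) = 8 - (F + 2*p) = 8 + (-F - 2*p) = 8 - F - 2*p)
s = 21 (s = ((3 + 4)*(3*6 + 6))/8 = (7*(18 + 6))/8 = (7*24)/8 = (⅛)*168 = 21)
s*f(-133, -65) = 21*(8 - 1*(-133) - 2*(-65)) = 21*(8 + 133 + 130) = 21*271 = 5691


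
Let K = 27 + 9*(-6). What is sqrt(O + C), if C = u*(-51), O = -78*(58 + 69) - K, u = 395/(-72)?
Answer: I*sqrt(1382286)/12 ≈ 97.976*I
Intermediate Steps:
K = -27 (K = 27 - 54 = -27)
u = -395/72 (u = 395*(-1/72) = -395/72 ≈ -5.4861)
O = -9879 (O = -78*(58 + 69) - 1*(-27) = -78*127 + 27 = -9906 + 27 = -9879)
C = 6715/24 (C = -395/72*(-51) = 6715/24 ≈ 279.79)
sqrt(O + C) = sqrt(-9879 + 6715/24) = sqrt(-230381/24) = I*sqrt(1382286)/12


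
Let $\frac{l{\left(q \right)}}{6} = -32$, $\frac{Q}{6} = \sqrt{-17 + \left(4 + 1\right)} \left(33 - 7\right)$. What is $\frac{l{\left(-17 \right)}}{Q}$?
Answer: $\frac{8 i \sqrt{3}}{39} \approx 0.35529 i$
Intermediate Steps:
$Q = 312 i \sqrt{3}$ ($Q = 6 \sqrt{-17 + \left(4 + 1\right)} \left(33 - 7\right) = 6 \sqrt{-17 + 5} \cdot 26 = 6 \sqrt{-12} \cdot 26 = 6 \cdot 2 i \sqrt{3} \cdot 26 = 6 \cdot 52 i \sqrt{3} = 312 i \sqrt{3} \approx 540.4 i$)
$l{\left(q \right)} = -192$ ($l{\left(q \right)} = 6 \left(-32\right) = -192$)
$\frac{l{\left(-17 \right)}}{Q} = - \frac{192}{312 i \sqrt{3}} = - 192 \left(- \frac{i \sqrt{3}}{936}\right) = \frac{8 i \sqrt{3}}{39}$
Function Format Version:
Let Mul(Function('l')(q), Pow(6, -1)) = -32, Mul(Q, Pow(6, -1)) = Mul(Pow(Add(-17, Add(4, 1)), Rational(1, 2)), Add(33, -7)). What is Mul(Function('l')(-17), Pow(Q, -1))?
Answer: Mul(Rational(8, 39), I, Pow(3, Rational(1, 2))) ≈ Mul(0.35529, I)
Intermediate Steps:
Q = Mul(312, I, Pow(3, Rational(1, 2))) (Q = Mul(6, Mul(Pow(Add(-17, Add(4, 1)), Rational(1, 2)), Add(33, -7))) = Mul(6, Mul(Pow(Add(-17, 5), Rational(1, 2)), 26)) = Mul(6, Mul(Pow(-12, Rational(1, 2)), 26)) = Mul(6, Mul(Mul(2, I, Pow(3, Rational(1, 2))), 26)) = Mul(6, Mul(52, I, Pow(3, Rational(1, 2)))) = Mul(312, I, Pow(3, Rational(1, 2))) ≈ Mul(540.40, I))
Function('l')(q) = -192 (Function('l')(q) = Mul(6, -32) = -192)
Mul(Function('l')(-17), Pow(Q, -1)) = Mul(-192, Pow(Mul(312, I, Pow(3, Rational(1, 2))), -1)) = Mul(-192, Mul(Rational(-1, 936), I, Pow(3, Rational(1, 2)))) = Mul(Rational(8, 39), I, Pow(3, Rational(1, 2)))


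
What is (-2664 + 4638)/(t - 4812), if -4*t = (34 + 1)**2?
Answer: -7896/20473 ≈ -0.38568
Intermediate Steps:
t = -1225/4 (t = -(34 + 1)**2/4 = -1/4*35**2 = -1/4*1225 = -1225/4 ≈ -306.25)
(-2664 + 4638)/(t - 4812) = (-2664 + 4638)/(-1225/4 - 4812) = 1974/(-20473/4) = 1974*(-4/20473) = -7896/20473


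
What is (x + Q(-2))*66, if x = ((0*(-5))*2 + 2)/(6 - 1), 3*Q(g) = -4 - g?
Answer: -88/5 ≈ -17.600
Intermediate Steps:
Q(g) = -4/3 - g/3 (Q(g) = (-4 - g)/3 = -4/3 - g/3)
x = ⅖ (x = (0*2 + 2)/5 = (0 + 2)*(⅕) = 2*(⅕) = ⅖ ≈ 0.40000)
(x + Q(-2))*66 = (⅖ + (-4/3 - ⅓*(-2)))*66 = (⅖ + (-4/3 + ⅔))*66 = (⅖ - ⅔)*66 = -4/15*66 = -88/5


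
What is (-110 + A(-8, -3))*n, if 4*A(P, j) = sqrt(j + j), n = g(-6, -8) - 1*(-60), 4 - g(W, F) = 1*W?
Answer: -7700 + 35*I*sqrt(6)/2 ≈ -7700.0 + 42.866*I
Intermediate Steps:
g(W, F) = 4 - W
n = 70 (n = (4 - 1*(-6)) - 1*(-60) = (4 + 6) + 60 = 10 + 60 = 70)
A(P, j) = sqrt(2)*sqrt(j)/4 (A(P, j) = sqrt(j + j)/4 = sqrt(2*j)/4 = (sqrt(2)*sqrt(j))/4 = sqrt(2)*sqrt(j)/4)
(-110 + A(-8, -3))*n = (-110 + sqrt(2)*sqrt(-3)/4)*70 = (-110 + sqrt(2)*(I*sqrt(3))/4)*70 = (-110 + I*sqrt(6)/4)*70 = -7700 + 35*I*sqrt(6)/2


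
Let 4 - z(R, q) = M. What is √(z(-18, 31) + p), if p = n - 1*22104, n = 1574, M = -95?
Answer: I*√20431 ≈ 142.94*I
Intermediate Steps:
z(R, q) = 99 (z(R, q) = 4 - 1*(-95) = 4 + 95 = 99)
p = -20530 (p = 1574 - 1*22104 = 1574 - 22104 = -20530)
√(z(-18, 31) + p) = √(99 - 20530) = √(-20431) = I*√20431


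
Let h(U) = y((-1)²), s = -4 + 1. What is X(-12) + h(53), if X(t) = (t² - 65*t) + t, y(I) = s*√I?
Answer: 909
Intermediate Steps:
s = -3
y(I) = -3*√I
X(t) = t² - 64*t
h(U) = -3 (h(U) = -3*√((-1)²) = -3*√1 = -3*1 = -3)
X(-12) + h(53) = -12*(-64 - 12) - 3 = -12*(-76) - 3 = 912 - 3 = 909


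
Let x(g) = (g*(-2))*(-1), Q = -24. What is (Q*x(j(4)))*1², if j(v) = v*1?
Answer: -192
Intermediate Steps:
j(v) = v
x(g) = 2*g (x(g) = -2*g*(-1) = 2*g)
(Q*x(j(4)))*1² = -48*4*1² = -24*8*1 = -192*1 = -192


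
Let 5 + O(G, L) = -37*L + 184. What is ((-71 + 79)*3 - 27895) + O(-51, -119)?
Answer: -23289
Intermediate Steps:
O(G, L) = 179 - 37*L (O(G, L) = -5 + (-37*L + 184) = -5 + (184 - 37*L) = 179 - 37*L)
((-71 + 79)*3 - 27895) + O(-51, -119) = ((-71 + 79)*3 - 27895) + (179 - 37*(-119)) = (8*3 - 27895) + (179 + 4403) = (24 - 27895) + 4582 = -27871 + 4582 = -23289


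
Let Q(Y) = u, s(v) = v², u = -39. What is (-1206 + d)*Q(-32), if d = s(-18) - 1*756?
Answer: 63882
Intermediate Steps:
d = -432 (d = (-18)² - 1*756 = 324 - 756 = -432)
Q(Y) = -39
(-1206 + d)*Q(-32) = (-1206 - 432)*(-39) = -1638*(-39) = 63882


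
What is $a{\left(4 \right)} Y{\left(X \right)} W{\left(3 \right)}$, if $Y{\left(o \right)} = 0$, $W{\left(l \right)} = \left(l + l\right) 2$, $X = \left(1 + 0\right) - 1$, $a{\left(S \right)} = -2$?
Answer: $0$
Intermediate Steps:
$X = 0$ ($X = 1 - 1 = 0$)
$W{\left(l \right)} = 4 l$ ($W{\left(l \right)} = 2 l 2 = 4 l$)
$a{\left(4 \right)} Y{\left(X \right)} W{\left(3 \right)} = \left(-2\right) 0 \cdot 4 \cdot 3 = 0 \cdot 12 = 0$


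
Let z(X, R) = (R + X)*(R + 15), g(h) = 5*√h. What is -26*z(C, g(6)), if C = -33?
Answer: 8970 + 2340*√6 ≈ 14702.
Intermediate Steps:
z(X, R) = (15 + R)*(R + X) (z(X, R) = (R + X)*(15 + R) = (15 + R)*(R + X))
-26*z(C, g(6)) = -26*((5*√6)² + 15*(5*√6) + 15*(-33) + (5*√6)*(-33)) = -26*(150 + 75*√6 - 495 - 165*√6) = -26*(-345 - 90*√6) = 8970 + 2340*√6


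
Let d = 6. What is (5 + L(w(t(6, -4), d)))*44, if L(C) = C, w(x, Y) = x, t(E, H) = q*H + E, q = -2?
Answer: 836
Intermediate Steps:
t(E, H) = E - 2*H (t(E, H) = -2*H + E = E - 2*H)
(5 + L(w(t(6, -4), d)))*44 = (5 + (6 - 2*(-4)))*44 = (5 + (6 + 8))*44 = (5 + 14)*44 = 19*44 = 836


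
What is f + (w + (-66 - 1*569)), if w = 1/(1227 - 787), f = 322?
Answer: -137719/440 ≈ -313.00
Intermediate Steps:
w = 1/440 ≈ 0.0022727
f + (w + (-66 - 1*569)) = 322 + (1/440 + (-66 - 1*569)) = 322 + (1/440 + (-66 - 569)) = 322 + (1/440 - 635) = 322 - 279399/440 = -137719/440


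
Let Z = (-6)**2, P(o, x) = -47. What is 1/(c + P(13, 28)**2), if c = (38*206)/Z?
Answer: 9/21838 ≈ 0.00041213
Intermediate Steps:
Z = 36
c = 1957/9 (c = (38*206)/36 = 7828*(1/36) = 1957/9 ≈ 217.44)
1/(c + P(13, 28)**2) = 1/(1957/9 + (-47)**2) = 1/(1957/9 + 2209) = 1/(21838/9) = 9/21838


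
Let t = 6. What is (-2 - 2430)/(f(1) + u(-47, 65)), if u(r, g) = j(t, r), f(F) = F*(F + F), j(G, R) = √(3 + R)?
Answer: 1216*I/(√11 - I) ≈ -101.33 + 336.08*I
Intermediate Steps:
f(F) = 2*F² (f(F) = F*(2*F) = 2*F²)
u(r, g) = √(3 + r)
(-2 - 2430)/(f(1) + u(-47, 65)) = (-2 - 2430)/(2*1² + √(3 - 47)) = -2432/(2*1 + √(-44)) = -2432/(2 + 2*I*√11)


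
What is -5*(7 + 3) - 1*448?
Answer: -498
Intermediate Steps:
-5*(7 + 3) - 1*448 = -5*10 - 448 = -50 - 448 = -498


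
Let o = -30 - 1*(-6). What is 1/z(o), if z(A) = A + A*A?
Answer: 1/552 ≈ 0.0018116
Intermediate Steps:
o = -24 (o = -30 + 6 = -24)
z(A) = A + A²
1/z(o) = 1/(-24*(1 - 24)) = 1/(-24*(-23)) = 1/552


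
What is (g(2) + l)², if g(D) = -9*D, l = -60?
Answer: 6084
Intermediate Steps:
(g(2) + l)² = (-9*2 - 60)² = (-18 - 60)² = (-78)² = 6084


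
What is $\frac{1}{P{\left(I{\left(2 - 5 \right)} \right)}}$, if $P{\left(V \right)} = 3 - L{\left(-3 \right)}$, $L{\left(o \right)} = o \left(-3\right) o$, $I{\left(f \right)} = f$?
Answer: $\frac{1}{30} \approx 0.033333$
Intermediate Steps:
$L{\left(o \right)} = - 3 o^{2}$ ($L{\left(o \right)} = - 3 o o = - 3 o^{2}$)
$P{\left(V \right)} = 30$ ($P{\left(V \right)} = 3 - - 3 \left(-3\right)^{2} = 3 - \left(-3\right) 9 = 3 - -27 = 3 + 27 = 30$)
$\frac{1}{P{\left(I{\left(2 - 5 \right)} \right)}} = \frac{1}{30}$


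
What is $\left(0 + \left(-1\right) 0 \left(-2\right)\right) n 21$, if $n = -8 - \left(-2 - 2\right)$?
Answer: $0$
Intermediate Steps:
$n = -4$ ($n = -8 - -4 = -8 + 4 = -4$)
$\left(0 + \left(-1\right) 0 \left(-2\right)\right) n 21 = \left(0 + \left(-1\right) 0 \left(-2\right)\right) \left(-4\right) 21 = \left(0 + 0 \left(-2\right)\right) \left(-4\right) 21 = \left(0 + 0\right) \left(-4\right) 21 = 0 \left(-4\right) 21 = 0 \cdot 21 = 0$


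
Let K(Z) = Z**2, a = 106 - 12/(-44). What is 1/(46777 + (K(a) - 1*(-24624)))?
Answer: 121/10006082 ≈ 1.2093e-5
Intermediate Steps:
a = 1169/11 (a = 106 - 12*(-1/44) = 106 + 3/11 = 1169/11 ≈ 106.27)
1/(46777 + (K(a) - 1*(-24624))) = 1/(46777 + ((1169/11)**2 - 1*(-24624))) = 1/(46777 + (1366561/121 + 24624)) = 1/(46777 + 4346065/121) = 1/(10006082/121) = 121/10006082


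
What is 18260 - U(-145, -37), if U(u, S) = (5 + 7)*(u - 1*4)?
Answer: 20048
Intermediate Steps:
U(u, S) = -48 + 12*u (U(u, S) = 12*(u - 4) = 12*(-4 + u) = -48 + 12*u)
18260 - U(-145, -37) = 18260 - (-48 + 12*(-145)) = 18260 - (-48 - 1740) = 18260 - 1*(-1788) = 18260 + 1788 = 20048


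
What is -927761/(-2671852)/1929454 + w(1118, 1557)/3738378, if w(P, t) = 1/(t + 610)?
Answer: 3760503748945847/20881368368720068574904 ≈ 1.8009e-7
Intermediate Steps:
w(P, t) = 1/(610 + t)
-927761/(-2671852)/1929454 + w(1118, 1557)/3738378 = -927761/(-2671852)/1929454 + 1/((610 + 1557)*3738378) = -927761*(-1/2671852)*(1/1929454) + (1/3738378)/2167 = (927761/2671852)*(1/1929454) + (1/2167)*(1/3738378) = 927761/5155215528808 + 1/8101065126 = 3760503748945847/20881368368720068574904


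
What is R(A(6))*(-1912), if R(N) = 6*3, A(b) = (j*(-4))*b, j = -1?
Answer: -34416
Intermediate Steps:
A(b) = 4*b (A(b) = (-1*(-4))*b = 4*b)
R(N) = 18
R(A(6))*(-1912) = 18*(-1912) = -34416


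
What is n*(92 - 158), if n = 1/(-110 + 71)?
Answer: 22/13 ≈ 1.6923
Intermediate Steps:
n = -1/39 (n = 1/(-39) = -1/39 ≈ -0.025641)
n*(92 - 158) = -(92 - 158)/39 = -1/39*(-66) = 22/13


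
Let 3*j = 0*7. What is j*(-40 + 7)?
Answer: 0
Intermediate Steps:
j = 0 (j = (0*7)/3 = (⅓)*0 = 0)
j*(-40 + 7) = 0*(-40 + 7) = 0*(-33) = 0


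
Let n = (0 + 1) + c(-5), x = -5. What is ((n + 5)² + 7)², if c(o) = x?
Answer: 64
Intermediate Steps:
c(o) = -5
n = -4 (n = (0 + 1) - 5 = 1 - 5 = -4)
((n + 5)² + 7)² = ((-4 + 5)² + 7)² = (1² + 7)² = (1 + 7)² = 8² = 64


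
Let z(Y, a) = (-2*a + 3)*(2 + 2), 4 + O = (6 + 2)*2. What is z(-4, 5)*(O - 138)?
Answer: 3528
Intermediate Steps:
O = 12 (O = -4 + (6 + 2)*2 = -4 + 8*2 = -4 + 16 = 12)
z(Y, a) = 12 - 8*a (z(Y, a) = (3 - 2*a)*4 = 12 - 8*a)
z(-4, 5)*(O - 138) = (12 - 8*5)*(12 - 138) = (12 - 40)*(-126) = -28*(-126) = 3528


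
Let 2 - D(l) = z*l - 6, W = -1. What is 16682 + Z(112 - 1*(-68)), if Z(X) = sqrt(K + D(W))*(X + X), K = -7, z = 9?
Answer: 16682 + 360*sqrt(10) ≈ 17820.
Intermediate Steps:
D(l) = 8 - 9*l (D(l) = 2 - (9*l - 6) = 2 - (-6 + 9*l) = 2 + (6 - 9*l) = 8 - 9*l)
Z(X) = 2*X*sqrt(10) (Z(X) = sqrt(-7 + (8 - 9*(-1)))*(X + X) = sqrt(-7 + (8 + 9))*(2*X) = sqrt(-7 + 17)*(2*X) = sqrt(10)*(2*X) = 2*X*sqrt(10))
16682 + Z(112 - 1*(-68)) = 16682 + 2*(112 - 1*(-68))*sqrt(10) = 16682 + 2*(112 + 68)*sqrt(10) = 16682 + 2*180*sqrt(10) = 16682 + 360*sqrt(10)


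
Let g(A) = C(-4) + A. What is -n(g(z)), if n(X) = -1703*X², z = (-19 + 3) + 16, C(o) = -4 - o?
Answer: 0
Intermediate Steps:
z = 0 (z = -16 + 16 = 0)
g(A) = A (g(A) = (-4 - 1*(-4)) + A = (-4 + 4) + A = 0 + A = A)
-n(g(z)) = -(-1703)*0² = -(-1703)*0 = -1*0 = 0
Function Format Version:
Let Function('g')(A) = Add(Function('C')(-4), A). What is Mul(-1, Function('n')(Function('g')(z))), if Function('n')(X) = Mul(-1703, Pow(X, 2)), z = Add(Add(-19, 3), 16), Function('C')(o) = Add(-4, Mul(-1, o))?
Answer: 0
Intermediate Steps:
z = 0 (z = Add(-16, 16) = 0)
Function('g')(A) = A (Function('g')(A) = Add(Add(-4, Mul(-1, -4)), A) = Add(Add(-4, 4), A) = Add(0, A) = A)
Mul(-1, Function('n')(Function('g')(z))) = Mul(-1, Mul(-1703, Pow(0, 2))) = Mul(-1, Mul(-1703, 0)) = Mul(-1, 0) = 0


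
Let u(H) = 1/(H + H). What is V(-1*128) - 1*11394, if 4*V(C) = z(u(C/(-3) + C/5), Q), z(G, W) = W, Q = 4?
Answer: -11393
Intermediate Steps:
u(H) = 1/(2*H)
V(C) = 1 (V(C) = (1/4)*4 = 1)
V(-1*128) - 1*11394 = 1 - 1*11394 = 1 - 11394 = -11393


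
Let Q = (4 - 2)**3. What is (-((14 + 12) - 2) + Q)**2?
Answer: 256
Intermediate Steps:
Q = 8 (Q = 2**3 = 8)
(-((14 + 12) - 2) + Q)**2 = (-((14 + 12) - 2) + 8)**2 = (-(26 - 2) + 8)**2 = (-1*24 + 8)**2 = (-24 + 8)**2 = (-16)**2 = 256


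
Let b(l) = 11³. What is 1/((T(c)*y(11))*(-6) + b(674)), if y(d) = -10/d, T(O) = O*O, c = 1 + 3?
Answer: 11/15601 ≈ 0.00070508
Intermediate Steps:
b(l) = 1331
c = 4
T(O) = O²
1/((T(c)*y(11))*(-6) + b(674)) = 1/((4²*(-10/11))*(-6) + 1331) = 1/((16*(-10*1/11))*(-6) + 1331) = 1/((16*(-10/11))*(-6) + 1331) = 1/(-160/11*(-6) + 1331) = 1/(960/11 + 1331) = 1/(15601/11) = 11/15601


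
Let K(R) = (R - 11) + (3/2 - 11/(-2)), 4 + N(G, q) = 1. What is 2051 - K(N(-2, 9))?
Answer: 2058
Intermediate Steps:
N(G, q) = -3 (N(G, q) = -4 + 1 = -3)
K(R) = -4 + R (K(R) = (-11 + R) + (3*(½) - 11*(-½)) = (-11 + R) + (3/2 + 11/2) = (-11 + R) + 7 = -4 + R)
2051 - K(N(-2, 9)) = 2051 - (-4 - 3) = 2051 - 1*(-7) = 2051 + 7 = 2058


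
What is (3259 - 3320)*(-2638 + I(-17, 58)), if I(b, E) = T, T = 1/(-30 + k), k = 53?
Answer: 3701053/23 ≈ 1.6092e+5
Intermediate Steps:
T = 1/23 (T = 1/(-30 + 53) = 1/23 ≈ 0.043478)
I(b, E) = 1/23
(3259 - 3320)*(-2638 + I(-17, 58)) = (3259 - 3320)*(-2638 + 1/23) = -61*(-60673/23) = 3701053/23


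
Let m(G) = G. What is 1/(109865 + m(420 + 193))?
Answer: 1/110478 ≈ 9.0516e-6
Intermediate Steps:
1/(109865 + m(420 + 193)) = 1/(109865 + (420 + 193)) = 1/(109865 + 613) = 1/110478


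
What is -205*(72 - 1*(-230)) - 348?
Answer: -62258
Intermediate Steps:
-205*(72 - 1*(-230)) - 348 = -205*(72 + 230) - 348 = -205*302 - 348 = -61910 - 348 = -62258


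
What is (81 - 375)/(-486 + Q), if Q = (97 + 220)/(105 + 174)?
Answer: 82026/135277 ≈ 0.60636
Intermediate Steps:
Q = 317/279 ≈ 1.1362
(81 - 375)/(-486 + Q) = (81 - 375)/(-486 + 317/279) = -294/(-135277/279) = -294*(-279/135277) = 82026/135277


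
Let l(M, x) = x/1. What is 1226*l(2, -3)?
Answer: -3678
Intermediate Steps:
l(M, x) = x (l(M, x) = x*1 = x)
1226*l(2, -3) = 1226*(-3) = -3678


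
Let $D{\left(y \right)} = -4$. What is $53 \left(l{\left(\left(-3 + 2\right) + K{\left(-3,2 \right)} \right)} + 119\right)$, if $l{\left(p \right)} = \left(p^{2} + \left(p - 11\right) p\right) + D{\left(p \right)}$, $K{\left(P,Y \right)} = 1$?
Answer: $6095$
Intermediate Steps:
$l{\left(p \right)} = -4 + p^{2} + p \left(-11 + p\right)$ ($l{\left(p \right)} = \left(p^{2} + \left(p - 11\right) p\right) - 4 = \left(p^{2} + \left(-11 + p\right) p\right) - 4 = \left(p^{2} + p \left(-11 + p\right)\right) - 4 = -4 + p^{2} + p \left(-11 + p\right)$)
$53 \left(l{\left(\left(-3 + 2\right) + K{\left(-3,2 \right)} \right)} + 119\right) = 53 \left(\left(-4 - 11 \left(\left(-3 + 2\right) + 1\right) + 2 \left(\left(-3 + 2\right) + 1\right)^{2}\right) + 119\right) = 53 \left(\left(-4 - 11 \left(-1 + 1\right) + 2 \left(-1 + 1\right)^{2}\right) + 119\right) = 53 \left(\left(-4 - 0 + 2 \cdot 0^{2}\right) + 119\right) = 53 \left(\left(-4 + 0 + 2 \cdot 0\right) + 119\right) = 53 \left(\left(-4 + 0 + 0\right) + 119\right) = 53 \left(-4 + 119\right) = 53 \cdot 115 = 6095$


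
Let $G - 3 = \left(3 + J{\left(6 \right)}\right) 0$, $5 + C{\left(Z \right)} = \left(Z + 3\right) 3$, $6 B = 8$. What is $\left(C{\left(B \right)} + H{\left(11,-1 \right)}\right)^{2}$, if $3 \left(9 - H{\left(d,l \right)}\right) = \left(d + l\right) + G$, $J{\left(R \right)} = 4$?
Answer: $\frac{1444}{9} \approx 160.44$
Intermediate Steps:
$B = \frac{4}{3}$ ($B = \frac{1}{6} \cdot 8 = \frac{4}{3} \approx 1.3333$)
$C{\left(Z \right)} = 4 + 3 Z$ ($C{\left(Z \right)} = -5 + \left(Z + 3\right) 3 = -5 + \left(3 + Z\right) 3 = -5 + \left(9 + 3 Z\right) = 4 + 3 Z$)
$G = 3$ ($G = 3 + \left(3 + 4\right) 0 = 3 + 7 \cdot 0 = 3 + 0 = 3$)
$H{\left(d,l \right)} = 8 - \frac{d}{3} - \frac{l}{3}$ ($H{\left(d,l \right)} = 9 - \frac{\left(d + l\right) + 3}{3} = 9 - \frac{3 + d + l}{3} = 9 - \left(1 + \frac{d}{3} + \frac{l}{3}\right) = 8 - \frac{d}{3} - \frac{l}{3}$)
$\left(C{\left(B \right)} + H{\left(11,-1 \right)}\right)^{2} = \left(\left(4 + 3 \cdot \frac{4}{3}\right) - - \frac{14}{3}\right)^{2} = \left(\left(4 + 4\right) + \left(8 - \frac{11}{3} + \frac{1}{3}\right)\right)^{2} = \left(8 + \frac{14}{3}\right)^{2} = \left(\frac{38}{3}\right)^{2} = \frac{1444}{9}$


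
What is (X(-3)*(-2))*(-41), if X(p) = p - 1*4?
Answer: -574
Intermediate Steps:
X(p) = -4 + p (X(p) = p - 4 = -4 + p)
(X(-3)*(-2))*(-41) = ((-4 - 3)*(-2))*(-41) = -7*(-2)*(-41) = 14*(-41) = -574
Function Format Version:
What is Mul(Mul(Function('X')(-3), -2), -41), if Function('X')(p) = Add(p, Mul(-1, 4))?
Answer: -574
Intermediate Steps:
Function('X')(p) = Add(-4, p) (Function('X')(p) = Add(p, -4) = Add(-4, p))
Mul(Mul(Function('X')(-3), -2), -41) = Mul(Mul(Add(-4, -3), -2), -41) = Mul(Mul(-7, -2), -41) = Mul(14, -41) = -574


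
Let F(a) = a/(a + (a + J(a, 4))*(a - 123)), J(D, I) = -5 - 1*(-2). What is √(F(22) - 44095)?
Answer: I*√158680705589/1897 ≈ 209.99*I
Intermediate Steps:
J(D, I) = -3 (J(D, I) = -5 + 2 = -3)
F(a) = a/(a + (-123 + a)*(-3 + a)) (F(a) = a/(a + (a - 3)*(a - 123)) = a/(a + (-3 + a)*(-123 + a)) = a/(a + (-123 + a)*(-3 + a)))
√(F(22) - 44095) = √(22/(369 + 22² - 125*22) - 44095) = √(22/(369 + 484 - 2750) - 44095) = √(22/(-1897) - 44095) = √(22*(-1/1897) - 44095) = √(-22/1897 - 44095) = √(-83648237/1897) = I*√158680705589/1897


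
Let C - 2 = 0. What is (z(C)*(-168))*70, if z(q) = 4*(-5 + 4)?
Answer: 47040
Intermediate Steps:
C = 2 (C = 2 + 0 = 2)
z(q) = -4 (z(q) = 4*(-1) = -4)
(z(C)*(-168))*70 = -4*(-168)*70 = 672*70 = 47040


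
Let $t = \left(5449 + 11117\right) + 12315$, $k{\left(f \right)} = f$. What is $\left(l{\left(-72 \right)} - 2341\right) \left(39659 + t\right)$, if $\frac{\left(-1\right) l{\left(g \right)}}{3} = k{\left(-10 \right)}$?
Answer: $-158395940$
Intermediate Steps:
$l{\left(g \right)} = 30$ ($l{\left(g \right)} = \left(-3\right) \left(-10\right) = 30$)
$t = 28881$ ($t = 16566 + 12315 = 28881$)
$\left(l{\left(-72 \right)} - 2341\right) \left(39659 + t\right) = \left(30 - 2341\right) \left(39659 + 28881\right) = \left(-2311\right) 68540 = -158395940$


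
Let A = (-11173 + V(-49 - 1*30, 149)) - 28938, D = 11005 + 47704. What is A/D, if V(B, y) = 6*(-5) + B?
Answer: -40220/58709 ≈ -0.68507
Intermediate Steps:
V(B, y) = -30 + B
D = 58709
A = -40220 (A = (-11173 + (-30 + (-49 - 1*30))) - 28938 = (-11173 + (-30 + (-49 - 30))) - 28938 = (-11173 + (-30 - 79)) - 28938 = (-11173 - 109) - 28938 = -11282 - 28938 = -40220)
A/D = -40220/58709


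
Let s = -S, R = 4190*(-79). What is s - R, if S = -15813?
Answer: 346823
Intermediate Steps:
R = -331010
s = 15813 (s = -1*(-15813) = 15813)
s - R = 15813 - 1*(-331010) = 15813 + 331010 = 346823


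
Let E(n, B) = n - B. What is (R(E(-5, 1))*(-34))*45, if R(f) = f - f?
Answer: 0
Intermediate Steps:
R(f) = 0
(R(E(-5, 1))*(-34))*45 = (0*(-34))*45 = 0*45 = 0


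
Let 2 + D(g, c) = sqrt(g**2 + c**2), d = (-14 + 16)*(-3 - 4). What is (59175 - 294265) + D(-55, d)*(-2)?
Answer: -235086 - 2*sqrt(3221) ≈ -2.3520e+5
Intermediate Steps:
d = -14 (d = 2*(-7) = -14)
D(g, c) = -2 + sqrt(c**2 + g**2) (D(g, c) = -2 + sqrt(g**2 + c**2) = -2 + sqrt(c**2 + g**2))
(59175 - 294265) + D(-55, d)*(-2) = (59175 - 294265) + (-2 + sqrt((-14)**2 + (-55)**2))*(-2) = -235090 + (-2 + sqrt(196 + 3025))*(-2) = -235090 + (-2 + sqrt(3221))*(-2) = -235090 + (4 - 2*sqrt(3221)) = -235086 - 2*sqrt(3221)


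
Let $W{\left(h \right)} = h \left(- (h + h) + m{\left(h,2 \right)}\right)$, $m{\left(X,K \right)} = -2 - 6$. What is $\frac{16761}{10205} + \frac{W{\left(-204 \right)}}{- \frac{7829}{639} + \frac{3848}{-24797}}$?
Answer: $\frac{2639621188772637}{401249547985} \approx 6578.5$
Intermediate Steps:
$m{\left(X,K \right)} = -8$ ($m{\left(X,K \right)} = -2 - 6 = -8$)
$W{\left(h \right)} = h \left(-8 - 2 h\right)$ ($W{\left(h \right)} = h \left(- (h + h) - 8\right) = h \left(- 2 h - 8\right) = h \left(-8 - 2 h\right)$)
$\frac{16761}{10205} + \frac{W{\left(-204 \right)}}{- \frac{7829}{639} + \frac{3848}{-24797}} = \frac{16761}{10205} + \frac{\left(-2\right) \left(-204\right) \left(4 - 204\right)}{- \frac{7829}{639} + \frac{3848}{-24797}} = 16761 \cdot \frac{1}{10205} + \frac{\left(-2\right) \left(-204\right) \left(-200\right)}{\left(-7829\right) \frac{1}{639} + 3848 \left(- \frac{1}{24797}\right)} = \frac{16761}{10205} - \frac{81600}{- \frac{7829}{639} - \frac{3848}{24797}} = \frac{16761}{10205} - \frac{81600}{- \frac{196594585}{15845283}} = \frac{16761}{10205} - - \frac{258595018560}{39318917} = \frac{16761}{10205} + \frac{258595018560}{39318917} = \frac{2639621188772637}{401249547985}$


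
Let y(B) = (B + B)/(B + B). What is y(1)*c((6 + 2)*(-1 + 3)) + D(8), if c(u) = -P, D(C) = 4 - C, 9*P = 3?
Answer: -13/3 ≈ -4.3333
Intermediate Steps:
P = 1/3 (P = (1/9)*3 = 1/3 ≈ 0.33333)
y(B) = 1 (y(B) = (2*B)/((2*B)) = (2*B)*(1/(2*B)) = 1)
c(u) = -1/3 (c(u) = -1*1/3 = -1/3)
y(1)*c((6 + 2)*(-1 + 3)) + D(8) = 1*(-1/3) + (4 - 1*8) = -1/3 + (4 - 8) = -1/3 - 4 = -13/3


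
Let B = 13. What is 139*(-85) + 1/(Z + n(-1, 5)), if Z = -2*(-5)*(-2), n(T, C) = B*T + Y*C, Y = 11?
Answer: -259929/22 ≈ -11815.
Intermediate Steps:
n(T, C) = 11*C + 13*T (n(T, C) = 13*T + 11*C = 11*C + 13*T)
Z = -20 (Z = 10*(-2) = -20)
139*(-85) + 1/(Z + n(-1, 5)) = 139*(-85) + 1/(-20 + (11*5 + 13*(-1))) = -11815 + 1/(-20 + (55 - 13)) = -11815 + 1/(-20 + 42) = -11815 + 1/22 = -259929/22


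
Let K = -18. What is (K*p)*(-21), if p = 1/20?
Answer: 189/10 ≈ 18.900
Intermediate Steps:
p = 1/20 ≈ 0.050000
(K*p)*(-21) = -18*1/20*(-21) = -9/10*(-21) = 189/10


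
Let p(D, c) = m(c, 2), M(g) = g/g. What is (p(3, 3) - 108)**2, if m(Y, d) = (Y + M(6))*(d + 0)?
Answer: 10000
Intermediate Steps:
M(g) = 1
m(Y, d) = d*(1 + Y) (m(Y, d) = (Y + 1)*(d + 0) = (1 + Y)*d = d*(1 + Y))
p(D, c) = 2 + 2*c (p(D, c) = 2*(1 + c) = 2 + 2*c)
(p(3, 3) - 108)**2 = ((2 + 2*3) - 108)**2 = ((2 + 6) - 108)**2 = (8 - 108)**2 = (-100)**2 = 10000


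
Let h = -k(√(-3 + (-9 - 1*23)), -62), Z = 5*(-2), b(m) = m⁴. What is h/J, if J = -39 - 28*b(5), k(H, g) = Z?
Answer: -10/17539 ≈ -0.00057016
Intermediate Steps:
Z = -10
k(H, g) = -10
h = 10 (h = -1*(-10) = 10)
J = -17539 (J = -39 - 28*5⁴ = -39 - 28*625 = -39 - 17500 = -17539)
h/J = 10/(-17539) = 10*(-1/17539) = -10/17539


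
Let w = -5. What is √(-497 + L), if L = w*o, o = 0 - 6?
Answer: I*√467 ≈ 21.61*I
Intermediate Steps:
o = -6
L = 30 (L = -5*(-6) = 30)
√(-497 + L) = √(-497 + 30) = √(-467) = I*√467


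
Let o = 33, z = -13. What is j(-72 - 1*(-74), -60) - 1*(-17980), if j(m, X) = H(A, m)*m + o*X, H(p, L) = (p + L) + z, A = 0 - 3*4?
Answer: 15954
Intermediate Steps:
A = -12 (A = 0 - 12 = -12)
H(p, L) = -13 + L + p (H(p, L) = (p + L) - 13 = (L + p) - 13 = -13 + L + p)
j(m, X) = 33*X + m*(-25 + m) (j(m, X) = (-13 + m - 12)*m + 33*X = (-25 + m)*m + 33*X = m*(-25 + m) + 33*X = 33*X + m*(-25 + m))
j(-72 - 1*(-74), -60) - 1*(-17980) = (33*(-60) + (-72 - 1*(-74))*(-25 + (-72 - 1*(-74)))) - 1*(-17980) = (-1980 + (-72 + 74)*(-25 + (-72 + 74))) + 17980 = (-1980 + 2*(-25 + 2)) + 17980 = (-1980 + 2*(-23)) + 17980 = (-1980 - 46) + 17980 = -2026 + 17980 = 15954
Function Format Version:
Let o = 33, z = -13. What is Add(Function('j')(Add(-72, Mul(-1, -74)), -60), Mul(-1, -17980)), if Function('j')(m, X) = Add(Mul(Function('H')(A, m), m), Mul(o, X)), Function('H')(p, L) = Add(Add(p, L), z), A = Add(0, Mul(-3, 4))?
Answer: 15954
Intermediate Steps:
A = -12 (A = Add(0, -12) = -12)
Function('H')(p, L) = Add(-13, L, p) (Function('H')(p, L) = Add(Add(p, L), -13) = Add(Add(L, p), -13) = Add(-13, L, p))
Function('j')(m, X) = Add(Mul(33, X), Mul(m, Add(-25, m))) (Function('j')(m, X) = Add(Mul(Add(-13, m, -12), m), Mul(33, X)) = Add(Mul(Add(-25, m), m), Mul(33, X)) = Add(Mul(m, Add(-25, m)), Mul(33, X)) = Add(Mul(33, X), Mul(m, Add(-25, m))))
Add(Function('j')(Add(-72, Mul(-1, -74)), -60), Mul(-1, -17980)) = Add(Add(Mul(33, -60), Mul(Add(-72, Mul(-1, -74)), Add(-25, Add(-72, Mul(-1, -74))))), Mul(-1, -17980)) = Add(Add(-1980, Mul(Add(-72, 74), Add(-25, Add(-72, 74)))), 17980) = Add(Add(-1980, Mul(2, Add(-25, 2))), 17980) = Add(Add(-1980, Mul(2, -23)), 17980) = Add(Add(-1980, -46), 17980) = Add(-2026, 17980) = 15954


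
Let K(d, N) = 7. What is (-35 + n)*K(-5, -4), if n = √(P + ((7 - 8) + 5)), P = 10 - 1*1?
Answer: -245 + 7*√13 ≈ -219.76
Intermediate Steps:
P = 9 (P = 10 - 1 = 9)
n = √13 (n = √(9 + ((7 - 8) + 5)) = √(9 + (-1 + 5)) = √(9 + 4) = √13 ≈ 3.6056)
(-35 + n)*K(-5, -4) = (-35 + √13)*7 = -245 + 7*√13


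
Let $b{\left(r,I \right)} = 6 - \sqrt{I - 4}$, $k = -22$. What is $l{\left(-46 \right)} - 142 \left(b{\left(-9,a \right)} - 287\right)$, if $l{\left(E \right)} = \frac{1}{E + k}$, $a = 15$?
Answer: $\frac{2713335}{68} + 142 \sqrt{11} \approx 40373.0$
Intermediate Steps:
$l{\left(E \right)} = \frac{1}{-22 + E}$ ($l{\left(E \right)} = \frac{1}{E - 22} = \frac{1}{-22 + E}$)
$b{\left(r,I \right)} = 6 - \sqrt{-4 + I}$
$l{\left(-46 \right)} - 142 \left(b{\left(-9,a \right)} - 287\right) = \frac{1}{-22 - 46} - 142 \left(\left(6 - \sqrt{-4 + 15}\right) - 287\right) = \frac{1}{-68} - 142 \left(\left(6 - \sqrt{11}\right) - 287\right) = - \frac{1}{68} - 142 \left(-281 - \sqrt{11}\right) = - \frac{1}{68} - \left(-39902 - 142 \sqrt{11}\right) = - \frac{1}{68} + \left(39902 + 142 \sqrt{11}\right) = \frac{2713335}{68} + 142 \sqrt{11}$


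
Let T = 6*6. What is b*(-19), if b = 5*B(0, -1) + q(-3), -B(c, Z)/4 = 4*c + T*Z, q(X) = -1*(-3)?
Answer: -13737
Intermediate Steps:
T = 36
q(X) = 3
B(c, Z) = -144*Z - 16*c (B(c, Z) = -4*(4*c + 36*Z) = -144*Z - 16*c)
b = 723 (b = 5*(-144*(-1) - 16*0) + 3 = 5*(144 + 0) + 3 = 5*144 + 3 = 720 + 3 = 723)
b*(-19) = 723*(-19) = -13737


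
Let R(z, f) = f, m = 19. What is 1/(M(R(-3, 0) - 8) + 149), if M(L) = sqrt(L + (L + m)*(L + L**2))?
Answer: 149/21593 - 4*sqrt(38)/21593 ≈ 0.0057585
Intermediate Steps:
M(L) = sqrt(L + (19 + L)*(L + L**2)) (M(L) = sqrt(L + (L + 19)*(L + L**2)) = sqrt(L + (19 + L)*(L + L**2)))
1/(M(R(-3, 0) - 8) + 149) = 1/(sqrt((0 - 8)*(20 + (0 - 8)**2 + 20*(0 - 8))) + 149) = 1/(sqrt(-8*(20 + (-8)**2 + 20*(-8))) + 149) = 1/(sqrt(-8*(20 + 64 - 160)) + 149) = 1/(sqrt(-8*(-76)) + 149) = 1/(sqrt(608) + 149) = 1/(4*sqrt(38) + 149) = 1/(149 + 4*sqrt(38))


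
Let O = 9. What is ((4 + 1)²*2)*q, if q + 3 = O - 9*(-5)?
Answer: 2550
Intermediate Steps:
q = 51 (q = -3 + (9 - 9*(-5)) = -3 + (9 + 45) = -3 + 54 = 51)
((4 + 1)²*2)*q = ((4 + 1)²*2)*51 = (5²*2)*51 = (25*2)*51 = 50*51 = 2550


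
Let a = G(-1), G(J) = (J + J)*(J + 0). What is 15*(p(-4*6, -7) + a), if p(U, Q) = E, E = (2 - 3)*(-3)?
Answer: 75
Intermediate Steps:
G(J) = 2*J**2 (G(J) = (2*J)*J = 2*J**2)
E = 3 (E = -1*(-3) = 3)
p(U, Q) = 3
a = 2 (a = 2*(-1)**2 = 2*1 = 2)
15*(p(-4*6, -7) + a) = 15*(3 + 2) = 15*5 = 75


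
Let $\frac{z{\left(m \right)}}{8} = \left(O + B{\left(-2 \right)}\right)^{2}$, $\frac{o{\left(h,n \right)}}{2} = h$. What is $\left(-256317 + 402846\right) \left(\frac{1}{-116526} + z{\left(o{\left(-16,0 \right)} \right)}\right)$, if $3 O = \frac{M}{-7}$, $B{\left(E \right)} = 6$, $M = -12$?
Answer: $\frac{96345361194597}{1903258} \approx 5.0621 \cdot 10^{7}$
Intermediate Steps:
$O = \frac{4}{7}$ ($O = \frac{\left(-12\right) \frac{1}{-7}}{3} = \frac{\left(-12\right) \left(- \frac{1}{7}\right)}{3} = \frac{1}{3} \cdot \frac{12}{7} = \frac{4}{7} \approx 0.57143$)
$o{\left(h,n \right)} = 2 h$
$z{\left(m \right)} = \frac{16928}{49}$ ($z{\left(m \right)} = 8 \left(\frac{4}{7} + 6\right)^{2} = 8 \left(\frac{46}{7}\right)^{2} = 8 \cdot \frac{2116}{49} = \frac{16928}{49}$)
$\left(-256317 + 402846\right) \left(\frac{1}{-116526} + z{\left(o{\left(-16,0 \right)} \right)}\right) = \left(-256317 + 402846\right) \left(\frac{1}{-116526} + \frac{16928}{49}\right) = 146529 \left(- \frac{1}{116526} + \frac{16928}{49}\right) = 146529 \cdot \frac{1972552079}{5709774} = \frac{96345361194597}{1903258}$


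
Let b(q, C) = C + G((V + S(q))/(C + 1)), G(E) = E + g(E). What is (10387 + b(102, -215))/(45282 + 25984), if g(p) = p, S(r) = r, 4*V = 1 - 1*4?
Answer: 4353211/30501848 ≈ 0.14272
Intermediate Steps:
V = -¾ (V = (1 - 1*4)/4 = (1 - 4)/4 = (¼)*(-3) = -¾ ≈ -0.75000)
G(E) = 2*E (G(E) = E + E = 2*E)
b(q, C) = C + 2*(-¾ + q)/(1 + C) (b(q, C) = C + 2*((-¾ + q)/(C + 1)) = C + 2*((-¾ + q)/(1 + C)) = C + 2*(-¾ + q)/(1 + C))
(10387 + b(102, -215))/(45282 + 25984) = (10387 + (-3/2 + 2*102 - 215*(1 - 215))/(1 - 215))/(45282 + 25984) = (10387 + (-3/2 + 204 - 215*(-214))/(-214))/71266 = (10387 - (-3/2 + 204 + 46010)/214)*(1/71266) = (10387 - 1/214*92425/2)*(1/71266) = (10387 - 92425/428)*(1/71266) = (4353211/428)*(1/71266) = 4353211/30501848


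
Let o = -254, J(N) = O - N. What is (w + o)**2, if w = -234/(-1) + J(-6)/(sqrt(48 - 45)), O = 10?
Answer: 1456/3 - 640*sqrt(3)/3 ≈ 115.83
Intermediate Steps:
J(N) = 10 - N
w = 234 + 16*sqrt(3)/3 (w = -234/(-1) + (10 - 1*(-6))/(sqrt(48 - 45)) = -234*(-1) + (10 + 6)/(sqrt(3)) = 234 + 16*(sqrt(3)/3) = 234 + 16*sqrt(3)/3 ≈ 243.24)
(w + o)**2 = ((234 + 16*sqrt(3)/3) - 254)**2 = (-20 + 16*sqrt(3)/3)**2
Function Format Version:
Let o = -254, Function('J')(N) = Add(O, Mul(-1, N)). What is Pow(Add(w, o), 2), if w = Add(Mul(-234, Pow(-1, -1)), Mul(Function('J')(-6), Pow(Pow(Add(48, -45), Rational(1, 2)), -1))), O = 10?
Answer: Add(Rational(1456, 3), Mul(Rational(-640, 3), Pow(3, Rational(1, 2)))) ≈ 115.83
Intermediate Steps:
Function('J')(N) = Add(10, Mul(-1, N))
w = Add(234, Mul(Rational(16, 3), Pow(3, Rational(1, 2)))) (w = Add(Mul(-234, Pow(-1, -1)), Mul(Add(10, Mul(-1, -6)), Pow(Pow(Add(48, -45), Rational(1, 2)), -1))) = Add(Mul(-234, -1), Mul(Add(10, 6), Pow(Pow(3, Rational(1, 2)), -1))) = Add(234, Mul(16, Mul(Rational(1, 3), Pow(3, Rational(1, 2))))) = Add(234, Mul(Rational(16, 3), Pow(3, Rational(1, 2)))) ≈ 243.24)
Pow(Add(w, o), 2) = Pow(Add(Add(234, Mul(Rational(16, 3), Pow(3, Rational(1, 2)))), -254), 2) = Pow(Add(-20, Mul(Rational(16, 3), Pow(3, Rational(1, 2)))), 2)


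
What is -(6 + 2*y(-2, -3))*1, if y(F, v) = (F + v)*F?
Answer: -26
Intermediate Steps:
y(F, v) = F*(F + v)
-(6 + 2*y(-2, -3))*1 = -(6 + 2*(-2*(-2 - 3)))*1 = -(6 + 2*(-2*(-5)))*1 = -(6 + 2*10)*1 = -(6 + 20)*1 = -1*26*1 = -26*1 = -26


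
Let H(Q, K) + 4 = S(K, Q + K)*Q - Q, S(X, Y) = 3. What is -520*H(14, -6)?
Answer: -12480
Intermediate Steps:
H(Q, K) = -4 + 2*Q (H(Q, K) = -4 + (3*Q - Q) = -4 + 2*Q)
-520*H(14, -6) = -520*(-4 + 2*14) = -520*(-4 + 28) = -520*24 = -12480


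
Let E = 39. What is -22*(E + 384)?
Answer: -9306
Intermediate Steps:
-22*(E + 384) = -22*(39 + 384) = -22*423 = -9306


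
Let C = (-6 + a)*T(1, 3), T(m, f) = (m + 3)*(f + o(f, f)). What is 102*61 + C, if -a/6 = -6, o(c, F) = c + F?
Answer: 7302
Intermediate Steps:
o(c, F) = F + c
a = 36 (a = -6*(-6) = 36)
T(m, f) = 3*f*(3 + m) (T(m, f) = (m + 3)*(f + (f + f)) = (3 + m)*(f + 2*f) = (3 + m)*(3*f) = 3*f*(3 + m))
C = 1080 (C = (-6 + 36)*(3*3*(3 + 1)) = 30*(3*3*4) = 30*36 = 1080)
102*61 + C = 102*61 + 1080 = 6222 + 1080 = 7302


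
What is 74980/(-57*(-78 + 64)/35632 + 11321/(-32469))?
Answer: -8674701689184/37747961 ≈ -2.2981e+5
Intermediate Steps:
74980/(-57*(-78 + 64)/35632 + 11321/(-32469)) = 74980/(-57*(-14)*(1/35632) + 11321*(-1/32469)) = 74980/(798*(1/35632) - 11321/32469) = 74980/(399/17816 - 11321/32469) = 74980/(-188739805/578467704) = 74980*(-578467704/188739805) = -8674701689184/37747961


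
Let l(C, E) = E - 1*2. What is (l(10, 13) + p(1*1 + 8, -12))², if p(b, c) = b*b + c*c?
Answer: 55696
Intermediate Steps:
l(C, E) = -2 + E (l(C, E) = E - 2 = -2 + E)
p(b, c) = b² + c²
(l(10, 13) + p(1*1 + 8, -12))² = ((-2 + 13) + ((1*1 + 8)² + (-12)²))² = (11 + ((1 + 8)² + 144))² = (11 + (9² + 144))² = (11 + (81 + 144))² = (11 + 225)² = 236² = 55696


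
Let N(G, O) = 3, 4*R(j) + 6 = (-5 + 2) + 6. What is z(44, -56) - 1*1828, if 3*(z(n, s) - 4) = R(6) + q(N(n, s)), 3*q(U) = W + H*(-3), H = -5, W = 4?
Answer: -65597/36 ≈ -1822.1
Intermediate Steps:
R(j) = -¾ (R(j) = -3/2 + ((-5 + 2) + 6)/4 = -3/2 + (-3 + 6)/4 = -3/2 + (¼)*3 = -3/2 + ¾ = -¾)
q(U) = 19/3 (q(U) = (4 - 5*(-3))/3 = (4 + 15)/3 = (⅓)*19 = 19/3)
z(n, s) = 211/36 (z(n, s) = 4 + (-¾ + 19/3)/3 = 4 + (⅓)*(67/12) = 4 + 67/36 = 211/36)
z(44, -56) - 1*1828 = 211/36 - 1*1828 = 211/36 - 1828 = -65597/36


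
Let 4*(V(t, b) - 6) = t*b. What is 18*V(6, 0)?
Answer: 108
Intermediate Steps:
V(t, b) = 6 + b*t/4 (V(t, b) = 6 + (t*b)/4 = 6 + (b*t)/4 = 6 + b*t/4)
18*V(6, 0) = 18*(6 + (¼)*0*6) = 18*(6 + 0) = 18*6 = 108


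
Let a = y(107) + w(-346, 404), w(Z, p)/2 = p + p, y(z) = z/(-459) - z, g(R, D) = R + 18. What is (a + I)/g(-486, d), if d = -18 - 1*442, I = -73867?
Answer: 33212429/214812 ≈ 154.61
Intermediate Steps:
d = -460 (d = -18 - 442 = -460)
g(R, D) = 18 + R
y(z) = -460*z/459 (y(z) = z*(-1/459) - z = -z/459 - z = -460*z/459)
w(Z, p) = 4*p (w(Z, p) = 2*(p + p) = 2*(2*p) = 4*p)
a = 692524/459 (a = -460/459*107 + 4*404 = -49220/459 + 1616 = 692524/459 ≈ 1508.8)
(a + I)/g(-486, d) = (692524/459 - 73867)/(18 - 486) = -33212429/459/(-468) = -33212429/459*(-1/468) = 33212429/214812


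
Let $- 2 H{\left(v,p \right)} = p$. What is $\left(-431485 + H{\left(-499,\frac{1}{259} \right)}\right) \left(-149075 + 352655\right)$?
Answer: $- \frac{22751004623490}{259} \approx -8.7842 \cdot 10^{10}$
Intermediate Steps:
$H{\left(v,p \right)} = - \frac{p}{2}$
$\left(-431485 + H{\left(-499,\frac{1}{259} \right)}\right) \left(-149075 + 352655\right) = \left(-431485 - \frac{1}{2 \cdot 259}\right) \left(-149075 + 352655\right) = \left(-431485 - \frac{1}{518}\right) 203580 = \left(- \frac{223509231}{518}\right) 203580 = - \frac{22751004623490}{259}$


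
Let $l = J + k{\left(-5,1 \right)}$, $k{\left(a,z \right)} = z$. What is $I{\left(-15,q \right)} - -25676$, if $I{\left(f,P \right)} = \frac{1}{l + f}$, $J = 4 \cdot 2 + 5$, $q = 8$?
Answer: $25675$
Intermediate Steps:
$J = 13$ ($J = 8 + 5 = 13$)
$l = 14$ ($l = 13 + 1 = 14$)
$I{\left(f,P \right)} = \frac{1}{14 + f}$
$I{\left(-15,q \right)} - -25676 = \frac{1}{14 - 15} - -25676 = \frac{1}{-1} + 25676 = -1 + 25676 = 25675$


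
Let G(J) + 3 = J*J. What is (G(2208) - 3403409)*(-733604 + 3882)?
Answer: -1074042785144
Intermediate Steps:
G(J) = -3 + J**2 (G(J) = -3 + J*J = -3 + J**2)
(G(2208) - 3403409)*(-733604 + 3882) = ((-3 + 2208**2) - 3403409)*(-733604 + 3882) = ((-3 + 4875264) - 3403409)*(-729722) = (4875261 - 3403409)*(-729722) = 1471852*(-729722) = -1074042785144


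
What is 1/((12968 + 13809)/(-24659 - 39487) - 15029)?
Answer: -64146/964077011 ≈ -6.6536e-5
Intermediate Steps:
1/((12968 + 13809)/(-24659 - 39487) - 15029) = 1/(26777/(-64146) - 15029) = 1/(26777*(-1/64146) - 15029) = 1/(-26777/64146 - 15029) = 1/(-964077011/64146) = -64146/964077011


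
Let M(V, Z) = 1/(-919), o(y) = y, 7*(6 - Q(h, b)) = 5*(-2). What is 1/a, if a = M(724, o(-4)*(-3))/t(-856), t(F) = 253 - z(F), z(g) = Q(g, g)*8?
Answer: -1245245/7 ≈ -1.7789e+5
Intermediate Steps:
Q(h, b) = 52/7 (Q(h, b) = 6 - 5*(-2)/7 = 6 - ⅐*(-10) = 6 + 10/7 = 52/7)
z(g) = 416/7 (z(g) = (52/7)*8 = 416/7)
M(V, Z) = -1/919
t(F) = 1355/7 (t(F) = 253 - 1*416/7 = 253 - 416/7 = 1355/7)
a = -7/1245245 (a = -1/(919*1355/7) = -1/919*7/1355 = -7/1245245 ≈ -5.6214e-6)
1/a = 1/(-7/1245245) = -1245245/7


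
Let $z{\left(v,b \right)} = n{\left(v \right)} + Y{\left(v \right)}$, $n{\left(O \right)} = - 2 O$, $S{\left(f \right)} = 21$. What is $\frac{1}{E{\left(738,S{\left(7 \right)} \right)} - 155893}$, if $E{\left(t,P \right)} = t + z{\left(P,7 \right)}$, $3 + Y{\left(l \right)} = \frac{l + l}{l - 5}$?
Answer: $- \frac{8}{1241579} \approx -6.4434 \cdot 10^{-6}$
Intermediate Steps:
$Y{\left(l \right)} = -3 + \frac{2 l}{-5 + l}$ ($Y{\left(l \right)} = -3 + \frac{l + l}{l - 5} = -3 + \frac{2 l}{-5 + l}$)
$z{\left(v,b \right)} = - 2 v + \frac{15 - v}{-5 + v}$
$E{\left(t,P \right)} = t + \frac{15 - P - 2 P \left(-5 + P\right)}{-5 + P}$
$\frac{1}{E{\left(738,S{\left(7 \right)} \right)} - 155893} = \frac{1}{\frac{15 - 21 + \left(-5 + 21\right) \left(738 - 42\right)}{-5 + 21} - 155893} = \frac{1}{\frac{15 - 21 + 16 \left(738 - 42\right)}{16} - 155893} = \frac{1}{\frac{15 - 21 + 16 \cdot 696}{16} - 155893} = \frac{1}{\frac{15 - 21 + 11136}{16} - 155893} = \frac{1}{\frac{1}{16} \cdot 11130 - 155893} = \frac{1}{\frac{5565}{8} - 155893} = \frac{1}{- \frac{1241579}{8}} = - \frac{8}{1241579}$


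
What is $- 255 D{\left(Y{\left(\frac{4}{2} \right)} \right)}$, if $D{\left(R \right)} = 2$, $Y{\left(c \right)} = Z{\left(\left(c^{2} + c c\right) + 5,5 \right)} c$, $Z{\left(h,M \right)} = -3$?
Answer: $-510$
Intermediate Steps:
$Y{\left(c \right)} = - 3 c$
$- 255 D{\left(Y{\left(\frac{4}{2} \right)} \right)} = \left(-255\right) 2 = -510$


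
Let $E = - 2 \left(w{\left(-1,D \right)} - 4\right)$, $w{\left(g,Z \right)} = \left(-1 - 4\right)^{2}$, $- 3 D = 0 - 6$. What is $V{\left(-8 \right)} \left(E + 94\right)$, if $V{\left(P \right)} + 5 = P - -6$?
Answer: $-364$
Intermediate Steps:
$V{\left(P \right)} = 1 + P$ ($V{\left(P \right)} = -5 + \left(P - -6\right) = -5 + \left(P + 6\right) = -5 + \left(6 + P\right) = 1 + P$)
$D = 2$ ($D = - \frac{0 - 6}{3} = \left(- \frac{1}{3}\right) \left(-6\right) = 2$)
$w{\left(g,Z \right)} = 25$ ($w{\left(g,Z \right)} = \left(-5\right)^{2} = 25$)
$E = -42$ ($E = - 2 \left(25 - 4\right) = \left(-2\right) 21 = -42$)
$V{\left(-8 \right)} \left(E + 94\right) = \left(1 - 8\right) \left(-42 + 94\right) = \left(-7\right) 52 = -364$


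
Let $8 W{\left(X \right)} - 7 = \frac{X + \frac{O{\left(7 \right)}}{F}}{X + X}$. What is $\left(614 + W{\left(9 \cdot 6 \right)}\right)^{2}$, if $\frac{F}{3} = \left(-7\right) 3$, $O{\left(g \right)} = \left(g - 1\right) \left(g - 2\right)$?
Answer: $\frac{1945123934329}{5143824} \approx 3.7815 \cdot 10^{5}$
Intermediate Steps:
$O{\left(g \right)} = \left(-1 + g\right) \left(-2 + g\right)$
$F = -63$ ($F = 3 \left(\left(-7\right) 3\right) = 3 \left(-21\right) = -63$)
$W{\left(X \right)} = \frac{7}{8} + \frac{- \frac{10}{21} + X}{16 X}$ ($W{\left(X \right)} = \frac{7}{8} + \frac{\left(X + \frac{2 + 7^{2} - 21}{-63}\right) \frac{1}{X + X}}{8} = \frac{7}{8} + \frac{\left(X + \left(2 + 49 - 21\right) \left(- \frac{1}{63}\right)\right) \frac{1}{2 X}}{8} = \frac{7}{8} + \frac{\left(X + 30 \left(- \frac{1}{63}\right)\right) \frac{1}{2 X}}{8} = \frac{7}{8} + \frac{\left(X - \frac{10}{21}\right) \frac{1}{2 X}}{8} = \frac{7}{8} + \frac{\left(- \frac{10}{21} + X\right) \frac{1}{2 X}}{8} = \frac{7}{8} + \frac{\frac{1}{2} \frac{1}{X} \left(- \frac{10}{21} + X\right)}{8} = \frac{7}{8} + \frac{- \frac{10}{21} + X}{16 X}$)
$\left(614 + W{\left(9 \cdot 6 \right)}\right)^{2} = \left(614 + \frac{5 \left(-2 + 63 \cdot 9 \cdot 6\right)}{336 \cdot 9 \cdot 6}\right)^{2} = \left(614 + \frac{5 \left(-2 + 63 \cdot 54\right)}{336 \cdot 54}\right)^{2} = \left(614 + \frac{5}{336} \cdot \frac{1}{54} \left(-2 + 3402\right)\right)^{2} = \left(614 + \frac{5}{336} \cdot \frac{1}{54} \cdot 3400\right)^{2} = \left(614 + \frac{2125}{2268}\right)^{2} = \left(\frac{1394677}{2268}\right)^{2} = \frac{1945123934329}{5143824}$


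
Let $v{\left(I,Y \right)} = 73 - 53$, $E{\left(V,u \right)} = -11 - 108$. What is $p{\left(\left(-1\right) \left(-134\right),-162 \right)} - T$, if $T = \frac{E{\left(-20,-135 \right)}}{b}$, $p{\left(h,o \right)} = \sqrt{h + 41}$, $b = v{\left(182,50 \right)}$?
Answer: $\frac{119}{20} + 5 \sqrt{7} \approx 19.179$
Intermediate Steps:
$E{\left(V,u \right)} = -119$
$v{\left(I,Y \right)} = 20$ ($v{\left(I,Y \right)} = 73 - 53 = 20$)
$b = 20$
$p{\left(h,o \right)} = \sqrt{41 + h}$
$T = - \frac{119}{20} \approx -5.95$
$p{\left(\left(-1\right) \left(-134\right),-162 \right)} - T = \sqrt{41 - -134} - - \frac{119}{20} = \sqrt{41 + 134} + \frac{119}{20} = \sqrt{175} + \frac{119}{20} = 5 \sqrt{7} + \frac{119}{20} = \frac{119}{20} + 5 \sqrt{7}$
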